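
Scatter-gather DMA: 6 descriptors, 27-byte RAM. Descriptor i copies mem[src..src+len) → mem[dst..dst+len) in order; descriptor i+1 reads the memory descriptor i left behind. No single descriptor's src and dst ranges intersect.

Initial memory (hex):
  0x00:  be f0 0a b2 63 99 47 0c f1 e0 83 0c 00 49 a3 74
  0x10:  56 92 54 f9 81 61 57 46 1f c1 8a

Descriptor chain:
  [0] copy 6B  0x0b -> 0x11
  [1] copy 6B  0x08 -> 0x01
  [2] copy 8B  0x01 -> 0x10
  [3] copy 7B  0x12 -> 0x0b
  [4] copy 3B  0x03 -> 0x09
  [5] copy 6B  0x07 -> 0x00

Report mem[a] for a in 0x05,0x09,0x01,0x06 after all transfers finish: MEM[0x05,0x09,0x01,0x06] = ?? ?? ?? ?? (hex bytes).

MEM[0x05,0x09,0x01,0x06] = 0c 83 f1 49

  after D0: wrote 6B at 0x11 = 0c0049a37456
  after D1: wrote 6B at 0x01 = f1e0830c0049
  after D2: wrote 8B at 0x10 = f1e0830c00490cf1
  after D3: wrote 7B at 0x0b = 830c00490cf11f
  after D4: wrote 3B at 0x09 = 830c00
  after D5: wrote 6B at 0x00 = 0cf1830c000c
query mem[0x05]=0x0c, mem[0x09]=0x83, mem[0x01]=0xf1, mem[0x06]=0x49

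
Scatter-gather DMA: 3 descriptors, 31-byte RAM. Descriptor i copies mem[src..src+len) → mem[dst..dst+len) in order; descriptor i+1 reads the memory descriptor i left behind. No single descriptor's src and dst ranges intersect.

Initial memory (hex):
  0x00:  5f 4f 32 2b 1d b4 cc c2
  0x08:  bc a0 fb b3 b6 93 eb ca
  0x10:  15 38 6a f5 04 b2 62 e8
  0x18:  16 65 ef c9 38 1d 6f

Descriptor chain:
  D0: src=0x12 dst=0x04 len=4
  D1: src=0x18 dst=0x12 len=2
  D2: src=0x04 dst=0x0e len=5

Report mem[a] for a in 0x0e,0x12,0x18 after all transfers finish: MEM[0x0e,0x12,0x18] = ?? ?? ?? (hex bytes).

MEM[0x0e,0x12,0x18] = 6a bc 16

[0] 0x12->0x04 len=4 : 6a f5 04 b2
[1] 0x18->0x12 len=2 : 16 65
[2] 0x04->0x0e len=5 : 6a f5 04 b2 bc
query mem[0x0e]=0x6a, mem[0x12]=0xbc, mem[0x18]=0x16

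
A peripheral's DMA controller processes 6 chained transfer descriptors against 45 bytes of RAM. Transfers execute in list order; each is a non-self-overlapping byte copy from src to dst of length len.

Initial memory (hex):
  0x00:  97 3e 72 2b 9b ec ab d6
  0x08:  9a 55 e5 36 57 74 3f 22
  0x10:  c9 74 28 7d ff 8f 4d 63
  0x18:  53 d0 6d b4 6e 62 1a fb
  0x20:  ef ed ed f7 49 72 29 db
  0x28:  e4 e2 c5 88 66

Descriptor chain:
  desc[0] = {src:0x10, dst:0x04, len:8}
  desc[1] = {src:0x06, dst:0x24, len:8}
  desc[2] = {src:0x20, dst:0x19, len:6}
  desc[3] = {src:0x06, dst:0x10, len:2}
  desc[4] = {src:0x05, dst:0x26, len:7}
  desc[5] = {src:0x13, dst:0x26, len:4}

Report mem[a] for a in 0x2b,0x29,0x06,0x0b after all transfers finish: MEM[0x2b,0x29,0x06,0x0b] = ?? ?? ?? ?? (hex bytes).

MEM[0x2b,0x29,0x06,0x0b] = 4d 4d 28 63

[0] 0x10->0x04 len=8 : c9 74 28 7d ff 8f 4d 63
[1] 0x06->0x24 len=8 : 28 7d ff 8f 4d 63 57 74
[2] 0x20->0x19 len=6 : ef ed ed f7 28 7d
[3] 0x06->0x10 len=2 : 28 7d
[4] 0x05->0x26 len=7 : 74 28 7d ff 8f 4d 63
[5] 0x13->0x26 len=4 : 7d ff 8f 4d
query mem[0x2b]=0x4d, mem[0x29]=0x4d, mem[0x06]=0x28, mem[0x0b]=0x63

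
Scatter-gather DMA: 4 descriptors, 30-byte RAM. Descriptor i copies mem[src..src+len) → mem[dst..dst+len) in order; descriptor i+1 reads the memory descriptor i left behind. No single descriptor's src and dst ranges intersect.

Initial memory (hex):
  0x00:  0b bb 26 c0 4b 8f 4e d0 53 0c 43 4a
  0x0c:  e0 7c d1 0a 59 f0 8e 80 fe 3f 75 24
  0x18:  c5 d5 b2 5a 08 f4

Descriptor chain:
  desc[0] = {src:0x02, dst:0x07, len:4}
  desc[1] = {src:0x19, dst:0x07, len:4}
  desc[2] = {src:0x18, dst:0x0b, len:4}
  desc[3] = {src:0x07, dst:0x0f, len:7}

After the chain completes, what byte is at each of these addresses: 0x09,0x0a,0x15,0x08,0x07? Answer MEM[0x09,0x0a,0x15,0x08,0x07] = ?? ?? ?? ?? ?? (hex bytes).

MEM[0x09,0x0a,0x15,0x08,0x07] = 5a 08 b2 b2 d5

  after D0: wrote 4B at 0x07 = 26c04b8f
  after D1: wrote 4B at 0x07 = d5b25a08
  after D2: wrote 4B at 0x0b = c5d5b25a
  after D3: wrote 7B at 0x0f = d5b25a08c5d5b2
query mem[0x09]=0x5a, mem[0x0a]=0x08, mem[0x15]=0xb2, mem[0x08]=0xb2, mem[0x07]=0xd5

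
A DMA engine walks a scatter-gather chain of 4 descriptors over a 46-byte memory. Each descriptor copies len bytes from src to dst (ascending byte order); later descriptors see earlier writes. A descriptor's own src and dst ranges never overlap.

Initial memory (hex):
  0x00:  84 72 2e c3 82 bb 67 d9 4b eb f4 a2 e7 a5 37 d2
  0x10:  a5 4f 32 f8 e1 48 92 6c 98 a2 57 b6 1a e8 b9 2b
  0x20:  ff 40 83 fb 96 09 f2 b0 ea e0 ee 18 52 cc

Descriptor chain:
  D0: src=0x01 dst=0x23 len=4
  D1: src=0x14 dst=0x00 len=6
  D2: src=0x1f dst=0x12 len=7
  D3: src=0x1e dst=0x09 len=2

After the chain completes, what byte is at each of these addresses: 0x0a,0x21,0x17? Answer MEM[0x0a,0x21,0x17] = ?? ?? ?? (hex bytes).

MEM[0x0a,0x21,0x17] = 2b 40 2e

#0 dst[0x23+4] := {0x72,0x2e,0xc3,0x82}
#1 dst[0x00+6] := {0xe1,0x48,0x92,0x6c,0x98,0xa2}
#2 dst[0x12+7] := {0x2b,0xff,0x40,0x83,0x72,0x2e,0xc3}
#3 dst[0x09+2] := {0xb9,0x2b}
query mem[0x0a]=0x2b, mem[0x21]=0x40, mem[0x17]=0x2e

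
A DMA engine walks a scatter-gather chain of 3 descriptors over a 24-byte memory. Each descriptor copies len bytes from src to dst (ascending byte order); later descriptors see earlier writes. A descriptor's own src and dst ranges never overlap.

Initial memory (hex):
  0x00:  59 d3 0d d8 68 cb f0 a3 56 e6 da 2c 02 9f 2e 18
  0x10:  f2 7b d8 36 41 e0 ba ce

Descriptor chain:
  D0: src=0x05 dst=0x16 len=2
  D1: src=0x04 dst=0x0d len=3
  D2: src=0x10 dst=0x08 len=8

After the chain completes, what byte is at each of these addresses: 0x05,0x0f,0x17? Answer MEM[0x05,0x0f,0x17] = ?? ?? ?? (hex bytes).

MEM[0x05,0x0f,0x17] = cb f0 f0

D0: mem[0x16..0x17] <- [cb f0]
D1: mem[0x0d..0x0f] <- [68 cb f0]
D2: mem[0x08..0x0f] <- [f2 7b d8 36 41 e0 cb f0]
query mem[0x05]=0xcb, mem[0x0f]=0xf0, mem[0x17]=0xf0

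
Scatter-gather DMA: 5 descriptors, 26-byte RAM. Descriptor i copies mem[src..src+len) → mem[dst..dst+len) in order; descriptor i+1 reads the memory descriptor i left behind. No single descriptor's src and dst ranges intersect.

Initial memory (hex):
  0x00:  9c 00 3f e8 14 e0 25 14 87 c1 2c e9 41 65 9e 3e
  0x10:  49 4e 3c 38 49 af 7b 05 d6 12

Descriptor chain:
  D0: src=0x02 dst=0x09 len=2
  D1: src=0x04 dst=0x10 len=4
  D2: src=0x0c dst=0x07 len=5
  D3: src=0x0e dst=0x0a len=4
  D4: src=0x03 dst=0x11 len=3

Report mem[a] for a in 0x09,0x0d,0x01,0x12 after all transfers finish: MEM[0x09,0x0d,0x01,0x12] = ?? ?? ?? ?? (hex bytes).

MEM[0x09,0x0d,0x01,0x12] = 9e e0 00 14

#0 dst[0x09+2] := {0x3f,0xe8}
#1 dst[0x10+4] := {0x14,0xe0,0x25,0x14}
#2 dst[0x07+5] := {0x41,0x65,0x9e,0x3e,0x14}
#3 dst[0x0a+4] := {0x9e,0x3e,0x14,0xe0}
#4 dst[0x11+3] := {0xe8,0x14,0xe0}
query mem[0x09]=0x9e, mem[0x0d]=0xe0, mem[0x01]=0x00, mem[0x12]=0x14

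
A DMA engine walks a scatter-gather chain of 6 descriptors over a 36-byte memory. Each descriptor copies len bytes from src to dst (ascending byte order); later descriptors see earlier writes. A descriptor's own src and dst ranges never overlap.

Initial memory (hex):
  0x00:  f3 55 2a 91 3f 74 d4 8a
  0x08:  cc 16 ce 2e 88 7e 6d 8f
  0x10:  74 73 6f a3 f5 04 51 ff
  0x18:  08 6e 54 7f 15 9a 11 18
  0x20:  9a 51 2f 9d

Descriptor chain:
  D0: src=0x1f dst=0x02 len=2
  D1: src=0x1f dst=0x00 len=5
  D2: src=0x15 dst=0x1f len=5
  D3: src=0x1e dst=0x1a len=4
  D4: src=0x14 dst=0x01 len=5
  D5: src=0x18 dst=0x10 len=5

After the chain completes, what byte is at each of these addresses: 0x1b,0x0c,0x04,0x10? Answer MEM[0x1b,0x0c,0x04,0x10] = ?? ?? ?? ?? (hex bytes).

D0: mem[0x02..0x03] <- [18 9a]
D1: mem[0x00..0x04] <- [18 9a 51 2f 9d]
D2: mem[0x1f..0x23] <- [04 51 ff 08 6e]
D3: mem[0x1a..0x1d] <- [11 04 51 ff]
D4: mem[0x01..0x05] <- [f5 04 51 ff 08]
D5: mem[0x10..0x14] <- [08 6e 11 04 51]
query mem[0x1b]=0x04, mem[0x0c]=0x88, mem[0x04]=0xff, mem[0x10]=0x08

MEM[0x1b,0x0c,0x04,0x10] = 04 88 ff 08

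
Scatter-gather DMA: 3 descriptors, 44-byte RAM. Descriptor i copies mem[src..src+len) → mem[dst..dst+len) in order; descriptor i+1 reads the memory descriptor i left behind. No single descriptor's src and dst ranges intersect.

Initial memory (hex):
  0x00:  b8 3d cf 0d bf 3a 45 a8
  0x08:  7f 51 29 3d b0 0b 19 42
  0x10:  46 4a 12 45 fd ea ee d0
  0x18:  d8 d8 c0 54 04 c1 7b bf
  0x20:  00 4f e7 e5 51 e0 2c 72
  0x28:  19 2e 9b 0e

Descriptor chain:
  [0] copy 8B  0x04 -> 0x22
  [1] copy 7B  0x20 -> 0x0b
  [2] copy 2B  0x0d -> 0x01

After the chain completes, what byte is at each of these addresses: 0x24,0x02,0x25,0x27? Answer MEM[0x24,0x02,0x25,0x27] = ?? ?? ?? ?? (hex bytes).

MEM[0x24,0x02,0x25,0x27] = 45 3a a8 51

  after D0: wrote 8B at 0x22 = bf3a45a87f51293d
  after D1: wrote 7B at 0x0b = 004fbf3a45a87f
  after D2: wrote 2B at 0x01 = bf3a
query mem[0x24]=0x45, mem[0x02]=0x3a, mem[0x25]=0xa8, mem[0x27]=0x51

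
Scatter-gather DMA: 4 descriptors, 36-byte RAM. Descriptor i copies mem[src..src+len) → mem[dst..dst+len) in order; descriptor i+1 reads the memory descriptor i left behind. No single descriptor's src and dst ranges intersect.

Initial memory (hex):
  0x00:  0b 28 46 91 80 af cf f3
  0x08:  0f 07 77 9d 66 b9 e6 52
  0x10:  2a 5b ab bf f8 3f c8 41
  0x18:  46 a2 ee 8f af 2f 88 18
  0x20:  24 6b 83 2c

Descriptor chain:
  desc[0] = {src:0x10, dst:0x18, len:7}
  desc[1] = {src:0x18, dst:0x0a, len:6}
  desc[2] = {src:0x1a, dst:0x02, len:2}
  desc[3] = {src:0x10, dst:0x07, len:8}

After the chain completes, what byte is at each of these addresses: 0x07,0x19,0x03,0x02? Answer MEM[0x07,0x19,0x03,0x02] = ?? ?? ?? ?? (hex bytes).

MEM[0x07,0x19,0x03,0x02] = 2a 5b bf ab

#0 dst[0x18+7] := {0x2a,0x5b,0xab,0xbf,0xf8,0x3f,0xc8}
#1 dst[0x0a+6] := {0x2a,0x5b,0xab,0xbf,0xf8,0x3f}
#2 dst[0x02+2] := {0xab,0xbf}
#3 dst[0x07+8] := {0x2a,0x5b,0xab,0xbf,0xf8,0x3f,0xc8,0x41}
query mem[0x07]=0x2a, mem[0x19]=0x5b, mem[0x03]=0xbf, mem[0x02]=0xab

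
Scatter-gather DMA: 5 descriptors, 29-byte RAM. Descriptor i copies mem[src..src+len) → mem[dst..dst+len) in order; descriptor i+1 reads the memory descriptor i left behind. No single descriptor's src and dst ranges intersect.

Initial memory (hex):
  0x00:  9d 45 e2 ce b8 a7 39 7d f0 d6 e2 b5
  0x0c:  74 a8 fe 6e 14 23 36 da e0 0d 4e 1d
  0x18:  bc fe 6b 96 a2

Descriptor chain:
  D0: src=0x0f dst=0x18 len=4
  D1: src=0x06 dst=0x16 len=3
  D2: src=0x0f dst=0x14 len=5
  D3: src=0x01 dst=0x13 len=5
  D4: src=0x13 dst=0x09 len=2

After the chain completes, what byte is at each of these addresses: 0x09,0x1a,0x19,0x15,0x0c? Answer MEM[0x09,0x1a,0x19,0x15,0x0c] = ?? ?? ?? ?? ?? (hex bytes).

MEM[0x09,0x1a,0x19,0x15,0x0c] = 45 23 14 ce 74

#0 dst[0x18+4] := {0x6e,0x14,0x23,0x36}
#1 dst[0x16+3] := {0x39,0x7d,0xf0}
#2 dst[0x14+5] := {0x6e,0x14,0x23,0x36,0xda}
#3 dst[0x13+5] := {0x45,0xe2,0xce,0xb8,0xa7}
#4 dst[0x09+2] := {0x45,0xe2}
query mem[0x09]=0x45, mem[0x1a]=0x23, mem[0x19]=0x14, mem[0x15]=0xce, mem[0x0c]=0x74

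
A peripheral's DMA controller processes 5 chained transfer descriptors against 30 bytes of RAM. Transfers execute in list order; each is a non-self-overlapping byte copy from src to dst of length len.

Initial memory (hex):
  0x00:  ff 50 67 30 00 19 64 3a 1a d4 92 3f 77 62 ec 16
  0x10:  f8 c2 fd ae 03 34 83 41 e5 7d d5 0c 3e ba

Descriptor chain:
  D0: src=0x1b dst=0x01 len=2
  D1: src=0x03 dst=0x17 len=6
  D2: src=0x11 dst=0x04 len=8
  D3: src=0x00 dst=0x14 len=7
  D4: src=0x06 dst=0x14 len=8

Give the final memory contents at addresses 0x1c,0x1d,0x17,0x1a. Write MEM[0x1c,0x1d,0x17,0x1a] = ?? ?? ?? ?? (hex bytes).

MEM[0x1c,0x1d,0x17,0x1a] = 1a ba 83 77

  after D0: wrote 2B at 0x01 = 0c3e
  after D1: wrote 6B at 0x17 = 300019643a1a
  after D2: wrote 8B at 0x04 = c2fdae0334833000
  after D3: wrote 7B at 0x14 = ff0c3e30c2fdae
  after D4: wrote 8B at 0x14 = ae03348330007762
query mem[0x1c]=0x1a, mem[0x1d]=0xba, mem[0x17]=0x83, mem[0x1a]=0x77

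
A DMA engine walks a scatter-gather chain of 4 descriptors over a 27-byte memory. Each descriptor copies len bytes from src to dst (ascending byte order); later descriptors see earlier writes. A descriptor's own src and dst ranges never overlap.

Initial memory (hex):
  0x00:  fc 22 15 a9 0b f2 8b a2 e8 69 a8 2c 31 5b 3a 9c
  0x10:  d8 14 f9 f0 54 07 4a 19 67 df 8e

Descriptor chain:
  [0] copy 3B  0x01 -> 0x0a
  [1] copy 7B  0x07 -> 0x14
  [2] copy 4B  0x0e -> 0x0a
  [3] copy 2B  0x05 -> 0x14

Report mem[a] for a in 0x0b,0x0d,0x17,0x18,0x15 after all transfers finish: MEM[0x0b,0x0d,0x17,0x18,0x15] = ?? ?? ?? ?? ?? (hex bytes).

#0 dst[0x0a+3] := {0x22,0x15,0xa9}
#1 dst[0x14+7] := {0xa2,0xe8,0x69,0x22,0x15,0xa9,0x5b}
#2 dst[0x0a+4] := {0x3a,0x9c,0xd8,0x14}
#3 dst[0x14+2] := {0xf2,0x8b}
query mem[0x0b]=0x9c, mem[0x0d]=0x14, mem[0x17]=0x22, mem[0x18]=0x15, mem[0x15]=0x8b

MEM[0x0b,0x0d,0x17,0x18,0x15] = 9c 14 22 15 8b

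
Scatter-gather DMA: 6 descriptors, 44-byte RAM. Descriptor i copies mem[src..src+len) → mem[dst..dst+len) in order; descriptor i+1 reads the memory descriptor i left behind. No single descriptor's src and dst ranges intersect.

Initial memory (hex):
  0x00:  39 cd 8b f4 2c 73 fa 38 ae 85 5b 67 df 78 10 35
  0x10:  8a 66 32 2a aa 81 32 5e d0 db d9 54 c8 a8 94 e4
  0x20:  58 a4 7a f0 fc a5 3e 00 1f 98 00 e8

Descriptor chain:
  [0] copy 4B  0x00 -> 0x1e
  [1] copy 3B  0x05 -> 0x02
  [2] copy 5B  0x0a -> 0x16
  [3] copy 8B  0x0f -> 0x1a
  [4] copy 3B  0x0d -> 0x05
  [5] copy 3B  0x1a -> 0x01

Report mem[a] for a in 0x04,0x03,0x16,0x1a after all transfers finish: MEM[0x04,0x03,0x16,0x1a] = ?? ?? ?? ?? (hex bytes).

  after D0: wrote 4B at 0x1e = 39cd8bf4
  after D1: wrote 3B at 0x02 = 73fa38
  after D2: wrote 5B at 0x16 = 5b67df7810
  after D3: wrote 8B at 0x1a = 358a66322aaa815b
  after D4: wrote 3B at 0x05 = 781035
  after D5: wrote 3B at 0x01 = 358a66
query mem[0x04]=0x38, mem[0x03]=0x66, mem[0x16]=0x5b, mem[0x1a]=0x35

MEM[0x04,0x03,0x16,0x1a] = 38 66 5b 35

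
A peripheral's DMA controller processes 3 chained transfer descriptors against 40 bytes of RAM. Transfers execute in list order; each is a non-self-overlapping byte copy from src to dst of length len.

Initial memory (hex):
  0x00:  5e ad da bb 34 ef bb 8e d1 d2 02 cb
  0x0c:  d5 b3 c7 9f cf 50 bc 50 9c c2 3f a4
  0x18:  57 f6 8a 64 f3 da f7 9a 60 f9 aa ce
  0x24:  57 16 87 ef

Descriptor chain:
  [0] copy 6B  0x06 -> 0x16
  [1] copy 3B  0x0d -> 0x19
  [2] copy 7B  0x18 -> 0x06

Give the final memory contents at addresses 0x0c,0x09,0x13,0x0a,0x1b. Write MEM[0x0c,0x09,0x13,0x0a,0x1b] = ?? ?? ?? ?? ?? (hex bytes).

[0] 0x06->0x16 len=6 : bb 8e d1 d2 02 cb
[1] 0x0d->0x19 len=3 : b3 c7 9f
[2] 0x18->0x06 len=7 : d1 b3 c7 9f f3 da f7
query mem[0x0c]=0xf7, mem[0x09]=0x9f, mem[0x13]=0x50, mem[0x0a]=0xf3, mem[0x1b]=0x9f

MEM[0x0c,0x09,0x13,0x0a,0x1b] = f7 9f 50 f3 9f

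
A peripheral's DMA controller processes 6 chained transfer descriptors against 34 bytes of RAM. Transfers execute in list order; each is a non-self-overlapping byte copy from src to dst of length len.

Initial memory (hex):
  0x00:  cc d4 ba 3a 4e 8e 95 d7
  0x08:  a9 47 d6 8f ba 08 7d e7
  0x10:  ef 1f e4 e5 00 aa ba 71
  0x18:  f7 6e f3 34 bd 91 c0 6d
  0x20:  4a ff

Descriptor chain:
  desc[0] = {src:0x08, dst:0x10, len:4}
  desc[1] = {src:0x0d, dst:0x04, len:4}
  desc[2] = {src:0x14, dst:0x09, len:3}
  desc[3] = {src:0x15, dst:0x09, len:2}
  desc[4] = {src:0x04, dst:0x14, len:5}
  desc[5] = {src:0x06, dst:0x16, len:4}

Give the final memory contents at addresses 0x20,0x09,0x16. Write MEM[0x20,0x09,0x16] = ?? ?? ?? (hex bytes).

MEM[0x20,0x09,0x16] = 4a aa e7

#0 dst[0x10+4] := {0xa9,0x47,0xd6,0x8f}
#1 dst[0x04+4] := {0x08,0x7d,0xe7,0xa9}
#2 dst[0x09+3] := {0x00,0xaa,0xba}
#3 dst[0x09+2] := {0xaa,0xba}
#4 dst[0x14+5] := {0x08,0x7d,0xe7,0xa9,0xa9}
#5 dst[0x16+4] := {0xe7,0xa9,0xa9,0xaa}
query mem[0x20]=0x4a, mem[0x09]=0xaa, mem[0x16]=0xe7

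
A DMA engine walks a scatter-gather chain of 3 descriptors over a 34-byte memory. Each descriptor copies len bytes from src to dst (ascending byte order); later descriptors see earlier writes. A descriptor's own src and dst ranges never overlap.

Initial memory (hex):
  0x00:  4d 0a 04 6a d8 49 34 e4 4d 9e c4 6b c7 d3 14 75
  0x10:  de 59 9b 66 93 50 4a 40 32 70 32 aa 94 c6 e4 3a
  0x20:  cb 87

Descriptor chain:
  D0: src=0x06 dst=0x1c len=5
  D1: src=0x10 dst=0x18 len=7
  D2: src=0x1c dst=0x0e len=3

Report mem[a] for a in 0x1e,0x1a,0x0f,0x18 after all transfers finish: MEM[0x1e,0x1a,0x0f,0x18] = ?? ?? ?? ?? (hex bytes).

MEM[0x1e,0x1a,0x0f,0x18] = 4a 9b 50 de

D0: mem[0x1c..0x20] <- [34 e4 4d 9e c4]
D1: mem[0x18..0x1e] <- [de 59 9b 66 93 50 4a]
D2: mem[0x0e..0x10] <- [93 50 4a]
query mem[0x1e]=0x4a, mem[0x1a]=0x9b, mem[0x0f]=0x50, mem[0x18]=0xde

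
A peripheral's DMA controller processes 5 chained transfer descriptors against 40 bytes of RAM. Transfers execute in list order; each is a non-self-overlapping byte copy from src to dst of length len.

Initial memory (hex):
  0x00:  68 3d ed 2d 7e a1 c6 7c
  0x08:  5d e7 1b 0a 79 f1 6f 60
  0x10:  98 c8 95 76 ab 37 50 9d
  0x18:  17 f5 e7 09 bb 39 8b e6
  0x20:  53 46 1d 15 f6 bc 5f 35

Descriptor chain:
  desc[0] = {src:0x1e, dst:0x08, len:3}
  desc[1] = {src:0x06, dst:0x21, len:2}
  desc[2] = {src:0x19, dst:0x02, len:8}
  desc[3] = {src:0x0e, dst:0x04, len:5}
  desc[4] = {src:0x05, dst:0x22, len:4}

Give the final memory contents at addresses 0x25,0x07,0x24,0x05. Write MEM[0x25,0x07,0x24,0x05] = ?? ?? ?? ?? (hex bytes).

#0 dst[0x08+3] := {0x8b,0xe6,0x53}
#1 dst[0x21+2] := {0xc6,0x7c}
#2 dst[0x02+8] := {0xf5,0xe7,0x09,0xbb,0x39,0x8b,0xe6,0x53}
#3 dst[0x04+5] := {0x6f,0x60,0x98,0xc8,0x95}
#4 dst[0x22+4] := {0x60,0x98,0xc8,0x95}
query mem[0x25]=0x95, mem[0x07]=0xc8, mem[0x24]=0xc8, mem[0x05]=0x60

MEM[0x25,0x07,0x24,0x05] = 95 c8 c8 60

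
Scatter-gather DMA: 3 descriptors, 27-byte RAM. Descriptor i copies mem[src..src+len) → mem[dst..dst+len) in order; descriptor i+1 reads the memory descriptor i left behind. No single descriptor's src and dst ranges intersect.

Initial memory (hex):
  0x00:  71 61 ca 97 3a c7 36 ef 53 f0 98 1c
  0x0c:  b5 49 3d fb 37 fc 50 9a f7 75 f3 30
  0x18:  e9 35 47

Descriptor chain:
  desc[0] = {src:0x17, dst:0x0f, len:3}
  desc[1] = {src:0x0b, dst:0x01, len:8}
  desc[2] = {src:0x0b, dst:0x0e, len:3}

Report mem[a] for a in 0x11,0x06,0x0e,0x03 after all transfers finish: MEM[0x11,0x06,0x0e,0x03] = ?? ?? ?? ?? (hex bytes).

MEM[0x11,0x06,0x0e,0x03] = 35 e9 1c 49

  after D0: wrote 3B at 0x0f = 30e935
  after D1: wrote 8B at 0x01 = 1cb5493d30e93550
  after D2: wrote 3B at 0x0e = 1cb549
query mem[0x11]=0x35, mem[0x06]=0xe9, mem[0x0e]=0x1c, mem[0x03]=0x49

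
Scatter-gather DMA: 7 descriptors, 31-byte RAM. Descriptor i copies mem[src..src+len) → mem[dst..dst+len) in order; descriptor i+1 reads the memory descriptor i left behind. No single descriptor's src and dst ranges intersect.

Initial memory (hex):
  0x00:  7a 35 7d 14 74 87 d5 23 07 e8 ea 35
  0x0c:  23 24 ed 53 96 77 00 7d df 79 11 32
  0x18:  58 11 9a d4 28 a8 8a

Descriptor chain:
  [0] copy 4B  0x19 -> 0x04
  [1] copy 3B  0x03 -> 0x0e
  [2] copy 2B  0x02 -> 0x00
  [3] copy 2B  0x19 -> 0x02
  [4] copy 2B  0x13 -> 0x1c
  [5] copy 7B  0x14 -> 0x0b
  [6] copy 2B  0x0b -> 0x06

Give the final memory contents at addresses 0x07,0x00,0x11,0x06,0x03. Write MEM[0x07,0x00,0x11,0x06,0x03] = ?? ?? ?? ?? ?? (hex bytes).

MEM[0x07,0x00,0x11,0x06,0x03] = 79 7d 9a df 9a

[0] 0x19->0x04 len=4 : 11 9a d4 28
[1] 0x03->0x0e len=3 : 14 11 9a
[2] 0x02->0x00 len=2 : 7d 14
[3] 0x19->0x02 len=2 : 11 9a
[4] 0x13->0x1c len=2 : 7d df
[5] 0x14->0x0b len=7 : df 79 11 32 58 11 9a
[6] 0x0b->0x06 len=2 : df 79
query mem[0x07]=0x79, mem[0x00]=0x7d, mem[0x11]=0x9a, mem[0x06]=0xdf, mem[0x03]=0x9a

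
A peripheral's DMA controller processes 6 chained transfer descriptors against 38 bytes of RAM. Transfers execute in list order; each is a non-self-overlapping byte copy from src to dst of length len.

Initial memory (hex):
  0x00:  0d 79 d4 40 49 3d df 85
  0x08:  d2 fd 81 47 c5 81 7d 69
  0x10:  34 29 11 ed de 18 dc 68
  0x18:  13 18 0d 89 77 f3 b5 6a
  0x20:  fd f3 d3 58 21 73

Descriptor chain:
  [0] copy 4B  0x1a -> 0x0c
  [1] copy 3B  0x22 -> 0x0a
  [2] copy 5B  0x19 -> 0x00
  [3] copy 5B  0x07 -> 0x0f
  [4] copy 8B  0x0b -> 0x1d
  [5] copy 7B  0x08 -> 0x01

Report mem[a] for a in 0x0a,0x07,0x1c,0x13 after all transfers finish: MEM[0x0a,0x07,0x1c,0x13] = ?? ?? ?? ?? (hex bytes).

  after D0: wrote 4B at 0x0c = 0d8977f3
  after D1: wrote 3B at 0x0a = d35821
  after D2: wrote 5B at 0x00 = 180d8977f3
  after D3: wrote 5B at 0x0f = 85d2fdd358
  after D4: wrote 8B at 0x1d = 5821897785d2fdd3
  after D5: wrote 7B at 0x01 = d2fdd358218977
query mem[0x0a]=0xd3, mem[0x07]=0x77, mem[0x1c]=0x77, mem[0x13]=0x58

MEM[0x0a,0x07,0x1c,0x13] = d3 77 77 58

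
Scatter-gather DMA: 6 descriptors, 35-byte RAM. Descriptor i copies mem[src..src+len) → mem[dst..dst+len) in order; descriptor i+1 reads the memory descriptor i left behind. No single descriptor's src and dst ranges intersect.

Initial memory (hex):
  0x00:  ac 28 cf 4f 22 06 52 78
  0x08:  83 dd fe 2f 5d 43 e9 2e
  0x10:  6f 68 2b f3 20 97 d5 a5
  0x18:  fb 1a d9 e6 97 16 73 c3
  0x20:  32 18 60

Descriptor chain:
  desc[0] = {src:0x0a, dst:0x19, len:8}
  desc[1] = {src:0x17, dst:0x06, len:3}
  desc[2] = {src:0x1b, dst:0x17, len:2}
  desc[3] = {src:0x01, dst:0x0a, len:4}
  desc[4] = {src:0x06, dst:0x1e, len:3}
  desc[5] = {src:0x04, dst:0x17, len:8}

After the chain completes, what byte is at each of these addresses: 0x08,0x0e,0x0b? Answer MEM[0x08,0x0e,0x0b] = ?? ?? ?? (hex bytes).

MEM[0x08,0x0e,0x0b] = fe e9 cf

D0: mem[0x19..0x20] <- [fe 2f 5d 43 e9 2e 6f 68]
D1: mem[0x06..0x08] <- [a5 fb fe]
D2: mem[0x17..0x18] <- [5d 43]
D3: mem[0x0a..0x0d] <- [28 cf 4f 22]
D4: mem[0x1e..0x20] <- [a5 fb fe]
D5: mem[0x17..0x1e] <- [22 06 a5 fb fe dd 28 cf]
query mem[0x08]=0xfe, mem[0x0e]=0xe9, mem[0x0b]=0xcf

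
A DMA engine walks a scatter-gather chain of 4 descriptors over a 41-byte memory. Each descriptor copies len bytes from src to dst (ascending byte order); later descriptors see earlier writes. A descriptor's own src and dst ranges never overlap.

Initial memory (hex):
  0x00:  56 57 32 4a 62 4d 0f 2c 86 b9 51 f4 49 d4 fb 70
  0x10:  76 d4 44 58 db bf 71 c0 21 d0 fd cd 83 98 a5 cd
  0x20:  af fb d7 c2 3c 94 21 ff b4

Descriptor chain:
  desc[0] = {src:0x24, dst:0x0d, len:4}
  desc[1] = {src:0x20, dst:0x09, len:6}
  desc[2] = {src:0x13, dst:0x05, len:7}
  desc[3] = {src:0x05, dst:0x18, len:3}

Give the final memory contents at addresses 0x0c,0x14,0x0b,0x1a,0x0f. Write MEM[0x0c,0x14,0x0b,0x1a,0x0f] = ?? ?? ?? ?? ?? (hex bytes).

D0: mem[0x0d..0x10] <- [3c 94 21 ff]
D1: mem[0x09..0x0e] <- [af fb d7 c2 3c 94]
D2: mem[0x05..0x0b] <- [58 db bf 71 c0 21 d0]
D3: mem[0x18..0x1a] <- [58 db bf]
query mem[0x0c]=0xc2, mem[0x14]=0xdb, mem[0x0b]=0xd0, mem[0x1a]=0xbf, mem[0x0f]=0x21

MEM[0x0c,0x14,0x0b,0x1a,0x0f] = c2 db d0 bf 21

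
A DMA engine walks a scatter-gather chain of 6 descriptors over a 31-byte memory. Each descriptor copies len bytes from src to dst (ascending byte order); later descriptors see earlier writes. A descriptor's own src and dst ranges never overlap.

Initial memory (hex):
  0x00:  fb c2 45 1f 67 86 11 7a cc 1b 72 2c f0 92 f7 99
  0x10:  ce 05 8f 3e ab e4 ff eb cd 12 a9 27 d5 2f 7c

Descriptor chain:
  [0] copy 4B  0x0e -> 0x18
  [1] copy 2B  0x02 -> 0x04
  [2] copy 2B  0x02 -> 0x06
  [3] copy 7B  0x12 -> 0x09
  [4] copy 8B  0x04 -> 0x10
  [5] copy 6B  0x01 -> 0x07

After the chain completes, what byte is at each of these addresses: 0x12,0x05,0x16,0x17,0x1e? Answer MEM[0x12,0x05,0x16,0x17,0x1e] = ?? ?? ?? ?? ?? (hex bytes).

MEM[0x12,0x05,0x16,0x17,0x1e] = 45 1f 3e ab 7c

  after D0: wrote 4B at 0x18 = f799ce05
  after D1: wrote 2B at 0x04 = 451f
  after D2: wrote 2B at 0x06 = 451f
  after D3: wrote 7B at 0x09 = 8f3eabe4ffebf7
  after D4: wrote 8B at 0x10 = 451f451fcc8f3eab
  after D5: wrote 6B at 0x07 = c2451f451f45
query mem[0x12]=0x45, mem[0x05]=0x1f, mem[0x16]=0x3e, mem[0x17]=0xab, mem[0x1e]=0x7c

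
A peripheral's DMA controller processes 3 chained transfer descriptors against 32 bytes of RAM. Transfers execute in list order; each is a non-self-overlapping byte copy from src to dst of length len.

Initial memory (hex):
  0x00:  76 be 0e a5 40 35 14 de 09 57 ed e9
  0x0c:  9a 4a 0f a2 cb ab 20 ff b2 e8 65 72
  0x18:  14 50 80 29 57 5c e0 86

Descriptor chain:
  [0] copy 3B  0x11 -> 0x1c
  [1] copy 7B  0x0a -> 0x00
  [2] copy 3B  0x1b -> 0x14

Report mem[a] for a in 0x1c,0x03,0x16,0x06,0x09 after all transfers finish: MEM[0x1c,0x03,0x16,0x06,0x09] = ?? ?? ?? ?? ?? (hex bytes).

D0: mem[0x1c..0x1e] <- [ab 20 ff]
D1: mem[0x00..0x06] <- [ed e9 9a 4a 0f a2 cb]
D2: mem[0x14..0x16] <- [29 ab 20]
query mem[0x1c]=0xab, mem[0x03]=0x4a, mem[0x16]=0x20, mem[0x06]=0xcb, mem[0x09]=0x57

MEM[0x1c,0x03,0x16,0x06,0x09] = ab 4a 20 cb 57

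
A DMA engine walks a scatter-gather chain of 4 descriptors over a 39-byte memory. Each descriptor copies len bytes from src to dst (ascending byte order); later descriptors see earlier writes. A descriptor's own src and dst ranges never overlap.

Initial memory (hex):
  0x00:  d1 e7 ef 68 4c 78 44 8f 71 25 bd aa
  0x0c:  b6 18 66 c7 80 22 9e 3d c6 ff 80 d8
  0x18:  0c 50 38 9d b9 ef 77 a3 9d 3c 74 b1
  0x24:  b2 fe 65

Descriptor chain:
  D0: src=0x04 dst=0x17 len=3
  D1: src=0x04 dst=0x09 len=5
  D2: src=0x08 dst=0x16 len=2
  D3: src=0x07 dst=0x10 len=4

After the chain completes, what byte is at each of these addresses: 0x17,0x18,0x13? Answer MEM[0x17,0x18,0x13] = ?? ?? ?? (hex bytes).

MEM[0x17,0x18,0x13] = 4c 78 78

[0] 0x04->0x17 len=3 : 4c 78 44
[1] 0x04->0x09 len=5 : 4c 78 44 8f 71
[2] 0x08->0x16 len=2 : 71 4c
[3] 0x07->0x10 len=4 : 8f 71 4c 78
query mem[0x17]=0x4c, mem[0x18]=0x78, mem[0x13]=0x78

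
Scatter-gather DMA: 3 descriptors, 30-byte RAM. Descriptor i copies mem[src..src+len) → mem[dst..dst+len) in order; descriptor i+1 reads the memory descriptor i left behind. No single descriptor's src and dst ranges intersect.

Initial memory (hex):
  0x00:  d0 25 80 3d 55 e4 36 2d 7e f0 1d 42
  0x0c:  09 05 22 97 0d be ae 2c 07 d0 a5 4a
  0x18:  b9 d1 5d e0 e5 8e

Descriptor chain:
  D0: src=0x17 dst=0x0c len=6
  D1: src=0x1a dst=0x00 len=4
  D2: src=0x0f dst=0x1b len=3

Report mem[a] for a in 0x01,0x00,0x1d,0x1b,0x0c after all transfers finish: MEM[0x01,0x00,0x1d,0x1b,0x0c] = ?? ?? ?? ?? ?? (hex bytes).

MEM[0x01,0x00,0x1d,0x1b,0x0c] = e0 5d e5 5d 4a

  after D0: wrote 6B at 0x0c = 4ab9d15de0e5
  after D1: wrote 4B at 0x00 = 5de0e58e
  after D2: wrote 3B at 0x1b = 5de0e5
query mem[0x01]=0xe0, mem[0x00]=0x5d, mem[0x1d]=0xe5, mem[0x1b]=0x5d, mem[0x0c]=0x4a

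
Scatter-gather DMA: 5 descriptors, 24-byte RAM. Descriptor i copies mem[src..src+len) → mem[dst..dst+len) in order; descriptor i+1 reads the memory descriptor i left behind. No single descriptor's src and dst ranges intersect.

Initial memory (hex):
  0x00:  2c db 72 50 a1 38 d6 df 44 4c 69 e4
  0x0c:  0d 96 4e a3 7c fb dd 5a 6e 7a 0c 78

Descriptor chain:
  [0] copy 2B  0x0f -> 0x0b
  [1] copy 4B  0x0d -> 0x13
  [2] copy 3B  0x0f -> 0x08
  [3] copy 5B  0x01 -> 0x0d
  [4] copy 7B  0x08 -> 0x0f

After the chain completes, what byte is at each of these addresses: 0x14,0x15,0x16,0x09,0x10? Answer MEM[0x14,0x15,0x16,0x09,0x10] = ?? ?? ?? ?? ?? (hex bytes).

[0] 0x0f->0x0b len=2 : a3 7c
[1] 0x0d->0x13 len=4 : 96 4e a3 7c
[2] 0x0f->0x08 len=3 : a3 7c fb
[3] 0x01->0x0d len=5 : db 72 50 a1 38
[4] 0x08->0x0f len=7 : a3 7c fb a3 7c db 72
query mem[0x14]=0xdb, mem[0x15]=0x72, mem[0x16]=0x7c, mem[0x09]=0x7c, mem[0x10]=0x7c

MEM[0x14,0x15,0x16,0x09,0x10] = db 72 7c 7c 7c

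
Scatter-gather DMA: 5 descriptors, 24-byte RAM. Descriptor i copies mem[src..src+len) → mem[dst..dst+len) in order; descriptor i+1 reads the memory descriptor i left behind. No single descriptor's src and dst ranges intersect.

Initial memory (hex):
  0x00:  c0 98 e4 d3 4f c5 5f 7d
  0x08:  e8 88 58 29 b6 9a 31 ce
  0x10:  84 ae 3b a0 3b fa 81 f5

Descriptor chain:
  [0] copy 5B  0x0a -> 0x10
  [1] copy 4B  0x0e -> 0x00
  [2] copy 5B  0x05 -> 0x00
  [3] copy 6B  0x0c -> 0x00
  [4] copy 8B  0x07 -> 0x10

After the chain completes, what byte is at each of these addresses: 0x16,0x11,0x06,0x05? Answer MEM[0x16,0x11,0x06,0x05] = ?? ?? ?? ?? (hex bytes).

MEM[0x16,0x11,0x06,0x05] = 9a e8 5f 29

[0] 0x0a->0x10 len=5 : 58 29 b6 9a 31
[1] 0x0e->0x00 len=4 : 31 ce 58 29
[2] 0x05->0x00 len=5 : c5 5f 7d e8 88
[3] 0x0c->0x00 len=6 : b6 9a 31 ce 58 29
[4] 0x07->0x10 len=8 : 7d e8 88 58 29 b6 9a 31
query mem[0x16]=0x9a, mem[0x11]=0xe8, mem[0x06]=0x5f, mem[0x05]=0x29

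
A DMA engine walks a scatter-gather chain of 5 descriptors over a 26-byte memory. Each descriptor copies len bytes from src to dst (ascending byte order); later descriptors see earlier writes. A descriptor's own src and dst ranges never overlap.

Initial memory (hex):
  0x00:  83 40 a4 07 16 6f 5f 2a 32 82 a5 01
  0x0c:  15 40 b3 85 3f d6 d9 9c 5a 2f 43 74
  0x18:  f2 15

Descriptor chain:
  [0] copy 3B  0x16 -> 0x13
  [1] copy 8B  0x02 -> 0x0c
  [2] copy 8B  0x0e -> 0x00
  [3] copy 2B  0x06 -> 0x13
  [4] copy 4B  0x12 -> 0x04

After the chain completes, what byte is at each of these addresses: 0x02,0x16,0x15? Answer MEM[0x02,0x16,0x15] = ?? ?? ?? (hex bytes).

MEM[0x02,0x16,0x15] = 5f 43 f2

D0: mem[0x13..0x15] <- [43 74 f2]
D1: mem[0x0c..0x13] <- [a4 07 16 6f 5f 2a 32 82]
D2: mem[0x00..0x07] <- [16 6f 5f 2a 32 82 74 f2]
D3: mem[0x13..0x14] <- [74 f2]
D4: mem[0x04..0x07] <- [32 74 f2 f2]
query mem[0x02]=0x5f, mem[0x16]=0x43, mem[0x15]=0xf2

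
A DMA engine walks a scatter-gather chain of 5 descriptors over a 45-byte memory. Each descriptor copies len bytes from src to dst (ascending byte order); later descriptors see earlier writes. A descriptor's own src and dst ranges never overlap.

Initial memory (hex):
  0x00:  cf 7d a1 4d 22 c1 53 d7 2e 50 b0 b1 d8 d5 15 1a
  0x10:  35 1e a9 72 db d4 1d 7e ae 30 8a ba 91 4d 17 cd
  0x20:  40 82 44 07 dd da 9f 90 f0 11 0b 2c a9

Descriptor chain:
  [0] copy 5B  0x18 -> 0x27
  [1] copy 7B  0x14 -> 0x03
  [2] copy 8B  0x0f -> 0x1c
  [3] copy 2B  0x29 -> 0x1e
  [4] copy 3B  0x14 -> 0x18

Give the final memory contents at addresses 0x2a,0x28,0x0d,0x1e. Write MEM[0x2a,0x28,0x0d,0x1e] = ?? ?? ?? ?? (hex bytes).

MEM[0x2a,0x28,0x0d,0x1e] = ba 30 d5 8a

#0 dst[0x27+5] := {0xae,0x30,0x8a,0xba,0x91}
#1 dst[0x03+7] := {0xdb,0xd4,0x1d,0x7e,0xae,0x30,0x8a}
#2 dst[0x1c+8] := {0x1a,0x35,0x1e,0xa9,0x72,0xdb,0xd4,0x1d}
#3 dst[0x1e+2] := {0x8a,0xba}
#4 dst[0x18+3] := {0xdb,0xd4,0x1d}
query mem[0x2a]=0xba, mem[0x28]=0x30, mem[0x0d]=0xd5, mem[0x1e]=0x8a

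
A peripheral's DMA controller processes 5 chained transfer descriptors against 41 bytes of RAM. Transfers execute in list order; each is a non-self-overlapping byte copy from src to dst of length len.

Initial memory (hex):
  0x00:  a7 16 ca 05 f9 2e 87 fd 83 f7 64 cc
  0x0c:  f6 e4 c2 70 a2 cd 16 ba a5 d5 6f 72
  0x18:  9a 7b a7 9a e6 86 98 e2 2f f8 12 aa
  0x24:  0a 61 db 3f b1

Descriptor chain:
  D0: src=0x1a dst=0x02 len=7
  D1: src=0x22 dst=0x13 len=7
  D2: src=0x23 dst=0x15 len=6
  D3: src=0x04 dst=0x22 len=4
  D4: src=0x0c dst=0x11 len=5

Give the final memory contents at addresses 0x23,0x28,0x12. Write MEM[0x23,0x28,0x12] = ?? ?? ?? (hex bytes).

D0: mem[0x02..0x08] <- [a7 9a e6 86 98 e2 2f]
D1: mem[0x13..0x19] <- [12 aa 0a 61 db 3f b1]
D2: mem[0x15..0x1a] <- [aa 0a 61 db 3f b1]
D3: mem[0x22..0x25] <- [e6 86 98 e2]
D4: mem[0x11..0x15] <- [f6 e4 c2 70 a2]
query mem[0x23]=0x86, mem[0x28]=0xb1, mem[0x12]=0xe4

MEM[0x23,0x28,0x12] = 86 b1 e4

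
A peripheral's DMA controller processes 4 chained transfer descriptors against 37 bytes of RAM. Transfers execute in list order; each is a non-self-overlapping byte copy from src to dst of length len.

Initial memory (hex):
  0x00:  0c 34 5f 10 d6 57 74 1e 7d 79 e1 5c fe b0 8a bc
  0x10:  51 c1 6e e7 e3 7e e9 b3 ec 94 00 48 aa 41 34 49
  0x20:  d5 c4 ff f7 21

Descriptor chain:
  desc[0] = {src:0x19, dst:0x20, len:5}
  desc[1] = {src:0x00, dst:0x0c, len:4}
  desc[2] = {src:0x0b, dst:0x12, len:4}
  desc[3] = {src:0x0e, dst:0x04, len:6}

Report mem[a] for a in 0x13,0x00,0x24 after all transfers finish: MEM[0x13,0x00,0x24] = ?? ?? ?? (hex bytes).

MEM[0x13,0x00,0x24] = 0c 0c 41

[0] 0x19->0x20 len=5 : 94 00 48 aa 41
[1] 0x00->0x0c len=4 : 0c 34 5f 10
[2] 0x0b->0x12 len=4 : 5c 0c 34 5f
[3] 0x0e->0x04 len=6 : 5f 10 51 c1 5c 0c
query mem[0x13]=0x0c, mem[0x00]=0x0c, mem[0x24]=0x41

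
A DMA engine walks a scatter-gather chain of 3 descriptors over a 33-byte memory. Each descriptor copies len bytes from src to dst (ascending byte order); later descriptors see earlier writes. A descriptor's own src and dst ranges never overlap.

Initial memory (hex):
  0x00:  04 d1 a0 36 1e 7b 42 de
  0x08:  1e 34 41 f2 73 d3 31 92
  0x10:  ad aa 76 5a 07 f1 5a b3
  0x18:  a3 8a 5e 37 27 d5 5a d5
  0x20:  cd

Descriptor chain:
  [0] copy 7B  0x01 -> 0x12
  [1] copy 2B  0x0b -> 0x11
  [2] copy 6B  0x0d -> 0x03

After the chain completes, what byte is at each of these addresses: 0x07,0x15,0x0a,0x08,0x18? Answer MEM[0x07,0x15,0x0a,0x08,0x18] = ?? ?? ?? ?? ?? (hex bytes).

[0] 0x01->0x12 len=7 : d1 a0 36 1e 7b 42 de
[1] 0x0b->0x11 len=2 : f2 73
[2] 0x0d->0x03 len=6 : d3 31 92 ad f2 73
query mem[0x07]=0xf2, mem[0x15]=0x1e, mem[0x0a]=0x41, mem[0x08]=0x73, mem[0x18]=0xde

MEM[0x07,0x15,0x0a,0x08,0x18] = f2 1e 41 73 de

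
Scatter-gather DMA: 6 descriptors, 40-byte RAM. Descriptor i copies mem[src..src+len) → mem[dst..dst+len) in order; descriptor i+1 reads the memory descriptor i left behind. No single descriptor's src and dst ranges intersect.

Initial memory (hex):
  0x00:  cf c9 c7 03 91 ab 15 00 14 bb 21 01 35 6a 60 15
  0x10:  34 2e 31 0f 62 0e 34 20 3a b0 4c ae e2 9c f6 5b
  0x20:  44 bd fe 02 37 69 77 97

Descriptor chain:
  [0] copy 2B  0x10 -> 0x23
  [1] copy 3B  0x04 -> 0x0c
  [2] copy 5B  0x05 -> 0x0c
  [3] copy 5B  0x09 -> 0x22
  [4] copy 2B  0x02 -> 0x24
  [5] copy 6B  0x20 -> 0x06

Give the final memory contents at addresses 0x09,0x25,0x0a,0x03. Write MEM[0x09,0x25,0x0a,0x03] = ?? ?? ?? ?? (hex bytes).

MEM[0x09,0x25,0x0a,0x03] = 21 03 c7 03

D0: mem[0x23..0x24] <- [34 2e]
D1: mem[0x0c..0x0e] <- [91 ab 15]
D2: mem[0x0c..0x10] <- [ab 15 00 14 bb]
D3: mem[0x22..0x26] <- [bb 21 01 ab 15]
D4: mem[0x24..0x25] <- [c7 03]
D5: mem[0x06..0x0b] <- [44 bd bb 21 c7 03]
query mem[0x09]=0x21, mem[0x25]=0x03, mem[0x0a]=0xc7, mem[0x03]=0x03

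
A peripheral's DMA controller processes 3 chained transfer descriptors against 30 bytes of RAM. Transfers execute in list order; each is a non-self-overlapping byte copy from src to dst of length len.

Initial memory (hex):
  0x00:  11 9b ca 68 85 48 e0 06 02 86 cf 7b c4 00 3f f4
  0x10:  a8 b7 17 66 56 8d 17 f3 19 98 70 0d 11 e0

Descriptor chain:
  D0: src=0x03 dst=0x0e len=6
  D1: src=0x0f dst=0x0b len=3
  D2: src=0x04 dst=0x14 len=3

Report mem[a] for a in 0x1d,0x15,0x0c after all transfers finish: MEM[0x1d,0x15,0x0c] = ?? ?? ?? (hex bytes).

[0] 0x03->0x0e len=6 : 68 85 48 e0 06 02
[1] 0x0f->0x0b len=3 : 85 48 e0
[2] 0x04->0x14 len=3 : 85 48 e0
query mem[0x1d]=0xe0, mem[0x15]=0x48, mem[0x0c]=0x48

MEM[0x1d,0x15,0x0c] = e0 48 48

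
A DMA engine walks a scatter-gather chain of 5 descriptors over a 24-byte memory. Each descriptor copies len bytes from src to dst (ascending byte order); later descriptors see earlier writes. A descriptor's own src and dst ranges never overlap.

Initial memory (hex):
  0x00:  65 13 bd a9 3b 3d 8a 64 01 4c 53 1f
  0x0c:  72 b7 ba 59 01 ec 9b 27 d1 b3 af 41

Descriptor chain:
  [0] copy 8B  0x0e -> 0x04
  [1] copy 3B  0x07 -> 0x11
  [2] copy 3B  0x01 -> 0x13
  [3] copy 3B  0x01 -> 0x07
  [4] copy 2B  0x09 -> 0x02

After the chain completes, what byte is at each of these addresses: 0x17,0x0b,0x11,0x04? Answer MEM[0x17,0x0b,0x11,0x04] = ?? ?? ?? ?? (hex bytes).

  after D0: wrote 8B at 0x04 = ba5901ec9b27d1b3
  after D1: wrote 3B at 0x11 = ec9b27
  after D2: wrote 3B at 0x13 = 13bda9
  after D3: wrote 3B at 0x07 = 13bda9
  after D4: wrote 2B at 0x02 = a9d1
query mem[0x17]=0x41, mem[0x0b]=0xb3, mem[0x11]=0xec, mem[0x04]=0xba

MEM[0x17,0x0b,0x11,0x04] = 41 b3 ec ba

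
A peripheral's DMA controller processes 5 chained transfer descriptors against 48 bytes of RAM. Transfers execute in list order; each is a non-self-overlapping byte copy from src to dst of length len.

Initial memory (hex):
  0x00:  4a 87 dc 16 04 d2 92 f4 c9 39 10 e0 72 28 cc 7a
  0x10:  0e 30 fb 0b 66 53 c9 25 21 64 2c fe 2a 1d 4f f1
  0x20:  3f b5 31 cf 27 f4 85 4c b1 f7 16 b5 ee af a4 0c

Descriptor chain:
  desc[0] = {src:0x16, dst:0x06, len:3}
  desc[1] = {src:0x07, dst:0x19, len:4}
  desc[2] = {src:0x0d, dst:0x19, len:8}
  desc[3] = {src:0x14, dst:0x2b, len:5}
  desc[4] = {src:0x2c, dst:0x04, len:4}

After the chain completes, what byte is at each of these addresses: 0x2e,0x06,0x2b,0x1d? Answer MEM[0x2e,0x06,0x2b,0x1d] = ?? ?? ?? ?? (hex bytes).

MEM[0x2e,0x06,0x2b,0x1d] = 25 25 66 30

D0: mem[0x06..0x08] <- [c9 25 21]
D1: mem[0x19..0x1c] <- [25 21 39 10]
D2: mem[0x19..0x20] <- [28 cc 7a 0e 30 fb 0b 66]
D3: mem[0x2b..0x2f] <- [66 53 c9 25 21]
D4: mem[0x04..0x07] <- [53 c9 25 21]
query mem[0x2e]=0x25, mem[0x06]=0x25, mem[0x2b]=0x66, mem[0x1d]=0x30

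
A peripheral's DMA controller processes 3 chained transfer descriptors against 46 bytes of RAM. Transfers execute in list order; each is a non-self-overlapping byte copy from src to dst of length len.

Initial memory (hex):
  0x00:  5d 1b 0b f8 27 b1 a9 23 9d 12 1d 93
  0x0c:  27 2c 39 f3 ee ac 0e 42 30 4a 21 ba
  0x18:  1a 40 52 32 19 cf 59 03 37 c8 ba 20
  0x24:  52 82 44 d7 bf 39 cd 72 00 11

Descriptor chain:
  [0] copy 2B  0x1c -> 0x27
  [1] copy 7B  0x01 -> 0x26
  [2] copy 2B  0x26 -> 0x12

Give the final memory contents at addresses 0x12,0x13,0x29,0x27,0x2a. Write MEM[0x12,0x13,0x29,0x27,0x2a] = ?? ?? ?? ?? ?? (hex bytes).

MEM[0x12,0x13,0x29,0x27,0x2a] = 1b 0b 27 0b b1

D0: mem[0x27..0x28] <- [19 cf]
D1: mem[0x26..0x2c] <- [1b 0b f8 27 b1 a9 23]
D2: mem[0x12..0x13] <- [1b 0b]
query mem[0x12]=0x1b, mem[0x13]=0x0b, mem[0x29]=0x27, mem[0x27]=0x0b, mem[0x2a]=0xb1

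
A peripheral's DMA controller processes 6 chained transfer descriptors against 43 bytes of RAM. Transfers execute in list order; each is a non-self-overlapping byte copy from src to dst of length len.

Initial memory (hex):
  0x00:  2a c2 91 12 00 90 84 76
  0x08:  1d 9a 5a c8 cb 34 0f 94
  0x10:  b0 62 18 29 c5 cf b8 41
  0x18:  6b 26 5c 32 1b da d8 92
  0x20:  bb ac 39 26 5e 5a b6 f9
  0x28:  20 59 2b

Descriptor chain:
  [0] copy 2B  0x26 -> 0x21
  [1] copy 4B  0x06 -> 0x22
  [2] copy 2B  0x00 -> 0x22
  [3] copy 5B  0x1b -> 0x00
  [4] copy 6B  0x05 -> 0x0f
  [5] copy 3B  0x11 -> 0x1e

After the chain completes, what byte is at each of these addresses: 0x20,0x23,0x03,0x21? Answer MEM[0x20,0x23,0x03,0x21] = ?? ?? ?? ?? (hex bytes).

MEM[0x20,0x23,0x03,0x21] = 9a c2 d8 b6

#0 dst[0x21+2] := {0xb6,0xf9}
#1 dst[0x22+4] := {0x84,0x76,0x1d,0x9a}
#2 dst[0x22+2] := {0x2a,0xc2}
#3 dst[0x00+5] := {0x32,0x1b,0xda,0xd8,0x92}
#4 dst[0x0f+6] := {0x90,0x84,0x76,0x1d,0x9a,0x5a}
#5 dst[0x1e+3] := {0x76,0x1d,0x9a}
query mem[0x20]=0x9a, mem[0x23]=0xc2, mem[0x03]=0xd8, mem[0x21]=0xb6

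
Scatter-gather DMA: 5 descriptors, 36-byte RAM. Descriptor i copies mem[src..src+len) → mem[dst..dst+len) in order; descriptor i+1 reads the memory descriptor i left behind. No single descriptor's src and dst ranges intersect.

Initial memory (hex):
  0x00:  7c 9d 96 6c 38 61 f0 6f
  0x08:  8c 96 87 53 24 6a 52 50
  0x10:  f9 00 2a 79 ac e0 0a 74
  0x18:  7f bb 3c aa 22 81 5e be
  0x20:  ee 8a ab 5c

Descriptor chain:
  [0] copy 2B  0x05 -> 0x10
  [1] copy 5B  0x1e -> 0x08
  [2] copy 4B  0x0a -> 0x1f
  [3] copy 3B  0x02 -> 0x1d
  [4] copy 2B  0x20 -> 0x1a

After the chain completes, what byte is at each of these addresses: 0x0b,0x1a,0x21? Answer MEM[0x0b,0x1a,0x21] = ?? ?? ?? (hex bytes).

D0: mem[0x10..0x11] <- [61 f0]
D1: mem[0x08..0x0c] <- [5e be ee 8a ab]
D2: mem[0x1f..0x22] <- [ee 8a ab 6a]
D3: mem[0x1d..0x1f] <- [96 6c 38]
D4: mem[0x1a..0x1b] <- [8a ab]
query mem[0x0b]=0x8a, mem[0x1a]=0x8a, mem[0x21]=0xab

MEM[0x0b,0x1a,0x21] = 8a 8a ab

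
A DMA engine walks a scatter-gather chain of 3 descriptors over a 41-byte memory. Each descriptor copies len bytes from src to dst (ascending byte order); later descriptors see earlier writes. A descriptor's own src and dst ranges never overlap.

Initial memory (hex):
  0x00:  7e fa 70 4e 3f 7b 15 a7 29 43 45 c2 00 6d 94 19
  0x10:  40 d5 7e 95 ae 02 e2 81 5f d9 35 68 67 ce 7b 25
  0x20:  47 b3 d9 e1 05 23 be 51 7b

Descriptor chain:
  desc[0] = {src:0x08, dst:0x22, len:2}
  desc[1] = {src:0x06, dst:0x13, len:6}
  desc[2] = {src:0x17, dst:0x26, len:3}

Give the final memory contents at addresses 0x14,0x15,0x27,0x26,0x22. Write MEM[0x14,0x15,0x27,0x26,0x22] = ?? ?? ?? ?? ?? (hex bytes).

#0 dst[0x22+2] := {0x29,0x43}
#1 dst[0x13+6] := {0x15,0xa7,0x29,0x43,0x45,0xc2}
#2 dst[0x26+3] := {0x45,0xc2,0xd9}
query mem[0x14]=0xa7, mem[0x15]=0x29, mem[0x27]=0xc2, mem[0x26]=0x45, mem[0x22]=0x29

MEM[0x14,0x15,0x27,0x26,0x22] = a7 29 c2 45 29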